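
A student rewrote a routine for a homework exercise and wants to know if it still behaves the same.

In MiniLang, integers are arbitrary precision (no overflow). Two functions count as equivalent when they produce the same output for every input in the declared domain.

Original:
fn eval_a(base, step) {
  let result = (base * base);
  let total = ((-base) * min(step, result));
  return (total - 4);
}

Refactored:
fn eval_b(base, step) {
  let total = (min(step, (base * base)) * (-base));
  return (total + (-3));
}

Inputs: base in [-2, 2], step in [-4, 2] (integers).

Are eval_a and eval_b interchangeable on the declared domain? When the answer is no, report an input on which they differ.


Consider the input base=-2, step=-4.
eval_a: result becomes 4; next total becomes -8; next final value -12
eval_b: total becomes -8; next final value -11
-12 vs -11 — the two versions disagree here.
verdict: not equivalent; witness: base=-2, step=-4


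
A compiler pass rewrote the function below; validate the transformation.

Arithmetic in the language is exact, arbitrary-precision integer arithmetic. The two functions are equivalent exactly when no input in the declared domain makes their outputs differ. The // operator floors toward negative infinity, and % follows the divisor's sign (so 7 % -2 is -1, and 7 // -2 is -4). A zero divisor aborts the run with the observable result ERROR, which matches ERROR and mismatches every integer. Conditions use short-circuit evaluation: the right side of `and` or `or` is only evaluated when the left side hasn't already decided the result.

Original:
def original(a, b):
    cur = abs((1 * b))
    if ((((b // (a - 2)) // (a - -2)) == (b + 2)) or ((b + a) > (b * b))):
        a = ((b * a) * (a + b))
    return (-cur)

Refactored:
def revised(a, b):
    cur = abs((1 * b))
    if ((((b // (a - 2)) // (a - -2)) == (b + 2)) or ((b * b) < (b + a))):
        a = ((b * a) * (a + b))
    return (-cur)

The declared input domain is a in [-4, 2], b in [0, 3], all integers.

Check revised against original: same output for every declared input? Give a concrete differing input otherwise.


Changes here: comparison usage differs; the full 28-point sweep finds no disagreement.
verdict: equivalent


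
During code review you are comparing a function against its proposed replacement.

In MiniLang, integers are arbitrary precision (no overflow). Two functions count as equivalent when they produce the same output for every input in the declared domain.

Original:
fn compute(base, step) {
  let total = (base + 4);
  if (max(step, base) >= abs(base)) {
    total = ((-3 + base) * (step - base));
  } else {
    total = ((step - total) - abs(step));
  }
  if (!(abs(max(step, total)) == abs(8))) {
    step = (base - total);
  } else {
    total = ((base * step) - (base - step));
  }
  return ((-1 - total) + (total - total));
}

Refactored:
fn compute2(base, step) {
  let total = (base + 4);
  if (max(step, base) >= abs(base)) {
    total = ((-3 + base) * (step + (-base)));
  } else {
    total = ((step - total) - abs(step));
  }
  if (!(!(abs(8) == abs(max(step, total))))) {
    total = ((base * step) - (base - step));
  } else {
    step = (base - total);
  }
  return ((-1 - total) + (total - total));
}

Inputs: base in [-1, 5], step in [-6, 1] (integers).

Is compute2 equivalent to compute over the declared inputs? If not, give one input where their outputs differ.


Changes here: arithmetic usage differs; and boolean connective usage differs; the full 56-point sweep finds no disagreement.
verdict: equivalent


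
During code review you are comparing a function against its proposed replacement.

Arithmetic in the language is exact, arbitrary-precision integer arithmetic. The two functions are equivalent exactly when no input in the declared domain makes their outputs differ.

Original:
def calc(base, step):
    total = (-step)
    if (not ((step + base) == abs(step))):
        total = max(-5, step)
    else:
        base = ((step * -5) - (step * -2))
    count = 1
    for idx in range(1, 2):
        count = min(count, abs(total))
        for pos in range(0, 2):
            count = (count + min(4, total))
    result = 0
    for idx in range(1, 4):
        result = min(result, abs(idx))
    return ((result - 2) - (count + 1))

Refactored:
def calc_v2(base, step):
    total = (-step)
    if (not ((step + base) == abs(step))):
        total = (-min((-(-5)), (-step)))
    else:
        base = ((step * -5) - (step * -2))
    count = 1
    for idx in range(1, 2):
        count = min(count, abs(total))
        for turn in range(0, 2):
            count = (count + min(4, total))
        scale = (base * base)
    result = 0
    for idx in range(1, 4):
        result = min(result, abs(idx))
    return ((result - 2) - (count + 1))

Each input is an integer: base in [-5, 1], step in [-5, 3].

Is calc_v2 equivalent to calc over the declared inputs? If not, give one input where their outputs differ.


The two versions differ — the changes include min/max/abs usage differs, plus statement counts differ, plus arithmetic usage differs, plus local variable names differ.
Tracing base=-2, step=-2: calc: total=2, then (not ((step + base) == abs(step))) is true, then total=-2, then count=1, then (idx=1), then count=1, then (pos=0), then count=-1, then (pos=1), then count=-3, then result=0, then (idx=1), then result=0, then (idx=2), then result=0, then (idx=3), then result=0, then returns 0 | calc_v2: total=2, then (not ((step + base) == abs(step))) is true, then total=-2, then count=1, then (idx=1), then count=1, then (turn=0), then count=-1, then (turn=1), then count=-3, then scale=4, then result=0, then (idx=1), then result=0, then (idx=2), then result=0, then (idx=3), then result=0, then returns 0 — matching result 0.
Sweeping the whole domain (63 inputs) finds no disagreement.
verdict: equivalent


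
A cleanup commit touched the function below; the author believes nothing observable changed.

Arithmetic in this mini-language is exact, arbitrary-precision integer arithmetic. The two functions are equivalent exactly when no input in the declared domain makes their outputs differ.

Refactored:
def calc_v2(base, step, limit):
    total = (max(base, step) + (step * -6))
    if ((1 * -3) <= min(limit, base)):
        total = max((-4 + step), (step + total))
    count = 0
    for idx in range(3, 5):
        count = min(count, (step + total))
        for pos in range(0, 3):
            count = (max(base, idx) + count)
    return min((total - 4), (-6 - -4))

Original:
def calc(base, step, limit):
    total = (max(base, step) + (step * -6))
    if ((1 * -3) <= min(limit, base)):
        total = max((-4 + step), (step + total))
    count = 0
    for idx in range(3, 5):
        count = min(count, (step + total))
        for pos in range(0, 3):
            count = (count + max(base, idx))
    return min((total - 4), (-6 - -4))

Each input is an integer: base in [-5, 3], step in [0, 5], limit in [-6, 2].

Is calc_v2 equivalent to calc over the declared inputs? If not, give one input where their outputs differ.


The two are interchangeable: same computation, different form, and every declared input agrees.
Tracing base=-1, step=4, limit=0: calc: total=-20, then ((1 * -3) <= min(limit, base)) is true, then total=0, then count=0, then (idx=3), then count=0, then (pos=0), then count=3, then (pos=1), then count=6, then (pos=2), then count=9, then (idx=4), then count=4, then (pos=0), then count=8, then (pos=1), then count=12, then (pos=2), then count=16, then returns -4 | calc_v2: total=-20, then ((1 * -3) <= min(limit, base)) is true, then total=0, then count=0, then (idx=3), then count=0, then (pos=0), then count=3, then (pos=1), then count=6, then (pos=2), then count=9, then (idx=4), then count=4, then (pos=0), then count=8, then (pos=1), then count=12, then (pos=2), then count=16, then returns -4 — matching result -4.
Across all 486 domain points the two functions coincide.
verdict: equivalent


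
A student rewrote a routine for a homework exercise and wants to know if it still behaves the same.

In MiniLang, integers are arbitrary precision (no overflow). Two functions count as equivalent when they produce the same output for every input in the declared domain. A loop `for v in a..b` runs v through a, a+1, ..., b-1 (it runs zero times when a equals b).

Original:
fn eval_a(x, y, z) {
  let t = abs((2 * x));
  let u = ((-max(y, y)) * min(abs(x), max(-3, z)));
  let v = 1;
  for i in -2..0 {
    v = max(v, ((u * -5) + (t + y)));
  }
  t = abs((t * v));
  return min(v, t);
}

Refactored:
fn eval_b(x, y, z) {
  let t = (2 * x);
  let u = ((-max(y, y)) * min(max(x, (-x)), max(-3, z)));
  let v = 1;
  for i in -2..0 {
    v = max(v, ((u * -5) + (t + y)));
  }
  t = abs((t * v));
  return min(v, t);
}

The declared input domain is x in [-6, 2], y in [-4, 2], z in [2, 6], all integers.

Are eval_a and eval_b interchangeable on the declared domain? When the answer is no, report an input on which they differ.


Evaluate both at x=-6, y=0, z=2.
eval_a: t = 12; u = 0; v = 1; [i=-2]; v = 12; [i=-1]; v = 12; t = 144; return 12
eval_b: t = -12; u = 0; v = 1; [i=-2]; v = 1; [i=-1]; v = 1; t = 12; return 1
12 != 1, so the rewrite changes behavior.
verdict: not equivalent; witness: x=-6, y=0, z=2


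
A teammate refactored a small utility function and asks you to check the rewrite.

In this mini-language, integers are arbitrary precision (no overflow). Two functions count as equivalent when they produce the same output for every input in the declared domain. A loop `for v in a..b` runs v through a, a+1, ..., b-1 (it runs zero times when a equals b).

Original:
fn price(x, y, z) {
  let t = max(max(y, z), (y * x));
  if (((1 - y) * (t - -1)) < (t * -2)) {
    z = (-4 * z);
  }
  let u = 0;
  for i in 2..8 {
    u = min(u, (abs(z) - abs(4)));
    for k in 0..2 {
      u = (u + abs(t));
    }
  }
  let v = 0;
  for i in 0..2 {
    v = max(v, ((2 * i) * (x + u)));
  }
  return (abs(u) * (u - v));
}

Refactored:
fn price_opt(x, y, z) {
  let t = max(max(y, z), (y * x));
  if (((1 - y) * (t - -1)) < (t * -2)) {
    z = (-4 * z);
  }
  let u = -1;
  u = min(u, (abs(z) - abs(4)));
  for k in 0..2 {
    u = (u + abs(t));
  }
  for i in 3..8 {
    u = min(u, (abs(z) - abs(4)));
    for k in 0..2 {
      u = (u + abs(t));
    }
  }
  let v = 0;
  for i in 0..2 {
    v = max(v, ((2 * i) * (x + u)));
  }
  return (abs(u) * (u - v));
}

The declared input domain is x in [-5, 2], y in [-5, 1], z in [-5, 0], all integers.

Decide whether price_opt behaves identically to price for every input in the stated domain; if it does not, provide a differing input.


There is a counterexample at x=-5, y=0, z=-5: 0 on one side, -1 on the other.
price: t becomes 0; next (((1 - y) * (t - -1)) < (t * -2)) evaluates to false; next u becomes 0; next at i=2:; next u becomes 0; next at k=0:; next u becomes 0; next at k=1:; next u becomes 0; next at i=3:; next u becomes 0; next at k=0:; next u becomes 0; next at k=1:; next u becomes 0; next at i=4:; next u becomes 0; next at k=0:; next u becomes 0; next at k=1:; next u becomes 0; next at i=5:; next u becomes 0; next at k=0:; next u becomes 0; next at k=1:; next u becomes 0; next at i=6:; next u becomes 0; next at k=0:; next u becomes 0; next at k=1:; next u becomes 0; next at i=7:; next u becomes 0; next at k=0:; next u becomes 0; next at k=1:; next u becomes 0; next v becomes 0; next at i=0:; next v becomes 0; next at i=1:; next v becomes 0; next final value 0
price_opt: t becomes 0; next (((1 - y) * (t - -1)) < (t * -2)) evaluates to false; next u becomes -1; next u becomes -1; next at k=0:; next u becomes -1; next at k=1:; next u becomes -1; next at i=3:; next u becomes -1; next at k=0:; next u becomes -1; next at k=1:; next u becomes -1; next at i=4:; next u becomes -1; next at k=0:; next u becomes -1; next at k=1:; next u becomes -1; next at i=5:; next u becomes -1; next at k=0:; next u becomes -1; next at k=1:; next u becomes -1; next at i=6:; next u becomes -1; next at k=0:; next u becomes -1; next at k=1:; next u becomes -1; next at i=7:; next u becomes -1; next at k=0:; next u becomes -1; next at k=1:; next u becomes -1; next v becomes 0; next at i=0:; next v becomes 0; next at i=1:; next v becomes 0; next final value -1
verdict: not equivalent; witness: x=-5, y=0, z=-5


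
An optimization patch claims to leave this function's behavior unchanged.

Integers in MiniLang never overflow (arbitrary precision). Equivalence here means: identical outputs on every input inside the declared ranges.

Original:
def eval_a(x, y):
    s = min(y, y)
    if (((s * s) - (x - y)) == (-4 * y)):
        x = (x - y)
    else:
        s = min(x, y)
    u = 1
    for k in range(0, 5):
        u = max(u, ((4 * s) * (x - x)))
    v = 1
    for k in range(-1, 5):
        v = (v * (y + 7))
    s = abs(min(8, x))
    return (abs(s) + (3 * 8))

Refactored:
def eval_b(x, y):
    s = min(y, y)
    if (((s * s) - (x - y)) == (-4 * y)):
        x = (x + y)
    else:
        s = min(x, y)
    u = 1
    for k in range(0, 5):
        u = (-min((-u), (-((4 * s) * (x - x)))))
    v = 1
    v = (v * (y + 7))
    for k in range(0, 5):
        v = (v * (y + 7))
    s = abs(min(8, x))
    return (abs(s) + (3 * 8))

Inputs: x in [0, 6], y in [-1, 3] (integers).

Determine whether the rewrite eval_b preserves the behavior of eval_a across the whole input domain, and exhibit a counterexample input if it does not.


x=6, y=1 yields 29 from eval_a but 31 from eval_b.
verdict: not equivalent; witness: x=6, y=1


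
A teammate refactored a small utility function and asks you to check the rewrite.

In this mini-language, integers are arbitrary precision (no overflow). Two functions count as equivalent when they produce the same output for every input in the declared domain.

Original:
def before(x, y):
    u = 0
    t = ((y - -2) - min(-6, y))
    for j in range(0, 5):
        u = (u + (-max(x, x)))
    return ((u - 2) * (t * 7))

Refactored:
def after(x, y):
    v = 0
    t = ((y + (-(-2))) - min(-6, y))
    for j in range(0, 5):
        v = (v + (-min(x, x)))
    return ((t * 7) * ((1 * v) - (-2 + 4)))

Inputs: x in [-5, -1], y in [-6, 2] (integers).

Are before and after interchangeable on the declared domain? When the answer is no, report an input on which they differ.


Equivalent. The one real change (`max(x, x)` became `min(x, x)`) has no effect anywhere in the declared ranges.
Checked all 45 inputs in the declared domain: the outputs agree on every one.
Spot check at x=-2, y=1 — before: u=0, then t=9, then (j=0), then u=2, then (j=1), then u=4, then (j=2), then u=6, then (j=3), then u=8, then (j=4), then u=10, then returns 504. after: v=0, then t=9, then (j=0), then v=2, then (j=1), then v=4, then (j=2), then v=6, then (j=3), then v=8, then (j=4), then v=10, then returns 504. Both give 504.
verdict: equivalent


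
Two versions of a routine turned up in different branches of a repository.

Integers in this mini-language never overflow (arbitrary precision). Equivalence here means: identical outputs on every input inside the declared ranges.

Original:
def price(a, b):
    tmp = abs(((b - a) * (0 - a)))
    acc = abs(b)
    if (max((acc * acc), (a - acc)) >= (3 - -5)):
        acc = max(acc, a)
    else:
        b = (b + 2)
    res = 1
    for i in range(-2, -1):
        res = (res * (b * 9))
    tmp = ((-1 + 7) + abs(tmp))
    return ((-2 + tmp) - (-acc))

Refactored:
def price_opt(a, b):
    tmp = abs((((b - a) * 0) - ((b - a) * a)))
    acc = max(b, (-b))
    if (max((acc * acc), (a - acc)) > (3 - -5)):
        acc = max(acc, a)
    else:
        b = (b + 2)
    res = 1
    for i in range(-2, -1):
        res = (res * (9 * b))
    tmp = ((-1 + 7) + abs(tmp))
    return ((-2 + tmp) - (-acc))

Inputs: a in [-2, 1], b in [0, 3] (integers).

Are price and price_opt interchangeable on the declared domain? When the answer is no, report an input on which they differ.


Although `(max((acc * acc), (a - acc)) >= (3 - -5))` became `(max((acc * acc), (a - acc)) > (3 - -5))`, no input in the stated domain can expose it.
One worked example (a=-1, b=1) — price: tmp := 2 | acc := 1 | (max((acc * acc), (a - acc)) >= (3 - -5)): false | b := 3 | res := 1 | iter i=-2: | res := 27 | tmp := 8 | result 7; price_opt: tmp := 2 | acc := 1 | (max((acc * acc), (a - acc)) > (3 - -5)): false | b := 3 | res := 1 | iter i=-2: | res := 27 | tmp := 8 | result 7; agreement on 7.
Sweeping the whole domain (16 inputs) finds no disagreement.
verdict: equivalent


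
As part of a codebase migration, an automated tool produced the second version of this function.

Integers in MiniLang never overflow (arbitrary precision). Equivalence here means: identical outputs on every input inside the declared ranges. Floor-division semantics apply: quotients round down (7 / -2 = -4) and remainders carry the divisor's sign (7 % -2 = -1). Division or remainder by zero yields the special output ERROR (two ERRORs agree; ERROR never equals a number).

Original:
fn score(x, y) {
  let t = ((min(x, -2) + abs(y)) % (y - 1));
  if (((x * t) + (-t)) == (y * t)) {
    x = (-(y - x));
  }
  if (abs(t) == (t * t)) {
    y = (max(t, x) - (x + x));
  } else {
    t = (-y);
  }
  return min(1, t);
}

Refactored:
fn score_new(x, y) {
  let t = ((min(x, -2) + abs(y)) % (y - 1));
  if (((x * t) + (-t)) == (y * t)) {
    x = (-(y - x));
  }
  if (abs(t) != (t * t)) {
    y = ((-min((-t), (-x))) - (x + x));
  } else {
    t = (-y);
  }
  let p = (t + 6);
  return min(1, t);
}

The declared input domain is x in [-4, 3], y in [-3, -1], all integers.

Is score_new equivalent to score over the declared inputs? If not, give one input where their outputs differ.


These are not equivalent — on x=-4, y=-3 the outputs split (-1 vs 1).
score: t becomes -1; next (((x * t) + (-t)) == (y * t)) evaluates to false; next (abs(t) == (t * t)) evaluates to true; next y becomes 7; next final value -1
score_new: t becomes -1; next (((x * t) + (-t)) == (y * t)) evaluates to false; next (abs(t) != (t * t)) evaluates to false; next t becomes 3; next p becomes 9; next final value 1
verdict: not equivalent; witness: x=-4, y=-3


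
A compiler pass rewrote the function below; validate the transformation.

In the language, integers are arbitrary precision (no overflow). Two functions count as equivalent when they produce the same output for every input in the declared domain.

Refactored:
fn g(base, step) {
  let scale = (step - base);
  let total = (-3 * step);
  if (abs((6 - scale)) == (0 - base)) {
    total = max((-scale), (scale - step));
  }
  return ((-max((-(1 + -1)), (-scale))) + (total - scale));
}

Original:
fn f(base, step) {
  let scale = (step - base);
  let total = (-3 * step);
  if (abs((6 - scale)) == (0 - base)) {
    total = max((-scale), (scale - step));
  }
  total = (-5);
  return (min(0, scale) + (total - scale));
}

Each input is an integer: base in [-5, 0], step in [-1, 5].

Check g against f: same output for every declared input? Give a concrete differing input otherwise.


Run the pair on base=-5, step=-1.
f: scale becomes 4; next total becomes 3; next (abs((6 - scale)) == (0 - base)) evaluates to false; next total becomes -5; next final value -9
g: scale becomes 4; next total becomes 3; next (abs((6 - scale)) == (0 - base)) evaluates to false; next final value -1
-9 != -1, so the rewrite changes behavior.
verdict: not equivalent; witness: base=-5, step=-1


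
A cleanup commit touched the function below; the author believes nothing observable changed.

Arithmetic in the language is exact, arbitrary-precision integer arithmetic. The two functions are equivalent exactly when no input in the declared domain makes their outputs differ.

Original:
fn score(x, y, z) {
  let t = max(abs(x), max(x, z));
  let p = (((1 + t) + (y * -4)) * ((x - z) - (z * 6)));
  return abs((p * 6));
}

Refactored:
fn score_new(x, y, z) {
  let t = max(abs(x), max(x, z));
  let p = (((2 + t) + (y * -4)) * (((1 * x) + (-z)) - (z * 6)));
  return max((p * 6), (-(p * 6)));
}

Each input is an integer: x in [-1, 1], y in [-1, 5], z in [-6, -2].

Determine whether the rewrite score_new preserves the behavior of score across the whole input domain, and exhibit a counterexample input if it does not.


These are not equivalent — on x=-1, y=-1, z=-6 the outputs split (1476 vs 1722).
score: t=1, then p=246, then returns 1476
score_new: t=1, then p=287, then returns 1722
verdict: not equivalent; witness: x=-1, y=-1, z=-6


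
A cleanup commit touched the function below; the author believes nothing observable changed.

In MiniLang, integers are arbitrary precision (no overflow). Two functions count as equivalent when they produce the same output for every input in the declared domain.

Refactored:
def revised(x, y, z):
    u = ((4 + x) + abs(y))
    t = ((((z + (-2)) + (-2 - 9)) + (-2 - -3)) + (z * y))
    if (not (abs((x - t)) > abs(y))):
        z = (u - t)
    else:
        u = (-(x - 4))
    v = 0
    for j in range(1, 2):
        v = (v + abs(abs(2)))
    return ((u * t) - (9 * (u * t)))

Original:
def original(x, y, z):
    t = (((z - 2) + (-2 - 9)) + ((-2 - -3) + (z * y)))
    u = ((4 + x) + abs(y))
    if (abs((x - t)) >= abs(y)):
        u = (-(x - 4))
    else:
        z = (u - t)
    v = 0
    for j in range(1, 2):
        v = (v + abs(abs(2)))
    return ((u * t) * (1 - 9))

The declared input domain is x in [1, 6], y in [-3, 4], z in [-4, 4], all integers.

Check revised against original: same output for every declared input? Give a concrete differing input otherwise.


These are not equivalent — on x=1, y=3, z=4 the outputs split (-96 vs -256).
original: t = 4; u = 8; (abs((x - t)) >= abs(y)) -> true; u = 3; v = 0; [j=1]; v = 2; return -96
revised: u = 8; t = 4; (not (abs((x - t)) > abs(y))) -> true; z = 4; v = 0; [j=1]; v = 2; return -256
verdict: not equivalent; witness: x=1, y=3, z=4


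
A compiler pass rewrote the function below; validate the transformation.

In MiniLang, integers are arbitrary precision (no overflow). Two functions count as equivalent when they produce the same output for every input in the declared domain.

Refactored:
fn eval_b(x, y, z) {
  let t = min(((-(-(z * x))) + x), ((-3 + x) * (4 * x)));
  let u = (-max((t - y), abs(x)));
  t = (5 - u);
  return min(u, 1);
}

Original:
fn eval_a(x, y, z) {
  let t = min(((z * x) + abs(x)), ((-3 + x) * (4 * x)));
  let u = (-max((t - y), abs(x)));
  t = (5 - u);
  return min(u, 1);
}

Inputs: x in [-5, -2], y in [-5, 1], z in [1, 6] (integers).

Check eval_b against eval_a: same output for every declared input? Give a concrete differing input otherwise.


At x=-4, y=-5, z=1: eval_a gives -5, eval_b gives -4.
verdict: not equivalent; witness: x=-4, y=-5, z=1


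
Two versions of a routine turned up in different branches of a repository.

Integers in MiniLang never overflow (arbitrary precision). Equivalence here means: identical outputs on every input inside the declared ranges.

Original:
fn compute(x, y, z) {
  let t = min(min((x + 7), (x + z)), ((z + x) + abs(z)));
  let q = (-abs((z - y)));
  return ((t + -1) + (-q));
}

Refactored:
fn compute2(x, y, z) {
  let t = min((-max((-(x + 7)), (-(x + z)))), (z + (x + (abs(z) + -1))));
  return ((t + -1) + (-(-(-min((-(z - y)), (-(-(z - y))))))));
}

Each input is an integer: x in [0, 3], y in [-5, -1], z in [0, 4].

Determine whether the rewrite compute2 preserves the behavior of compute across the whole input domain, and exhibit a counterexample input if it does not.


Not equivalent: x=0, y=-5, z=0 separates them (4 vs 3).
compute: t := 0 | q := -5 | result 4
compute2: t := -1 | result 3
verdict: not equivalent; witness: x=0, y=-5, z=0


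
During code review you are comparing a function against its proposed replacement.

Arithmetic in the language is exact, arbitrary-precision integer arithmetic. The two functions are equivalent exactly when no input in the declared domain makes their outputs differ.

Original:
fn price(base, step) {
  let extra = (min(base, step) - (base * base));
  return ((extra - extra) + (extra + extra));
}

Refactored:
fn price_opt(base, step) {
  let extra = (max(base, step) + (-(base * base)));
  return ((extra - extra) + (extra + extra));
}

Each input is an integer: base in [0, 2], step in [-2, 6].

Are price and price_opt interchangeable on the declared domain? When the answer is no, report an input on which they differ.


Run the pair on base=0, step=-2.
price: extra=-2, then returns -4
price_opt: extra=0, then returns 0
-4 against 0: the behavior changed.
verdict: not equivalent; witness: base=0, step=-2


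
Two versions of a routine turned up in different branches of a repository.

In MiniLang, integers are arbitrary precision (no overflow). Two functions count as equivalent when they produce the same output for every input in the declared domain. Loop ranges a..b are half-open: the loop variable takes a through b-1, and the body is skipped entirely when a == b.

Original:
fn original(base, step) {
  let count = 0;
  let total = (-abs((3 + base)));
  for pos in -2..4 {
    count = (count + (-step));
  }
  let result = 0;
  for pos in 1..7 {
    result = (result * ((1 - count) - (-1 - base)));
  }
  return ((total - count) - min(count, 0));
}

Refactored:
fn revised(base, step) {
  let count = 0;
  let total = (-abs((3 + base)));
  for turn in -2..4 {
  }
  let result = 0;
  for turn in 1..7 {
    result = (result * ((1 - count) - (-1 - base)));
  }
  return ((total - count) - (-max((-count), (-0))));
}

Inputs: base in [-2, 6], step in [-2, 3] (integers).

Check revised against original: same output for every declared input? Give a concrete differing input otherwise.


Try base=-2, step=-2.
original: count=0, then total=-1, then (pos=-2), then count=2, then (pos=-1), then count=4, then (pos=0), then count=6, then (pos=1), then count=8, then (pos=2), then count=10, then (pos=3), then count=12, then result=0, then (pos=1), then result=0, then (pos=2), then result=0, then (pos=3), then result=0, then (pos=4), then result=0, then (pos=5), then result=0, then (pos=6), then result=0, then returns -13
revised: count=0, then total=-1, then (turn=-2), then (turn=-1), then (turn=0), then (turn=1), then (turn=2), then (turn=3), then result=0, then (turn=1), then result=0, then (turn=2), then result=0, then (turn=3), then result=0, then (turn=4), then result=0, then (turn=5), then result=0, then (turn=6), then result=0, then returns -1
-13 and -1 differ, so these are not the same function on this domain.
verdict: not equivalent; witness: base=-2, step=-2


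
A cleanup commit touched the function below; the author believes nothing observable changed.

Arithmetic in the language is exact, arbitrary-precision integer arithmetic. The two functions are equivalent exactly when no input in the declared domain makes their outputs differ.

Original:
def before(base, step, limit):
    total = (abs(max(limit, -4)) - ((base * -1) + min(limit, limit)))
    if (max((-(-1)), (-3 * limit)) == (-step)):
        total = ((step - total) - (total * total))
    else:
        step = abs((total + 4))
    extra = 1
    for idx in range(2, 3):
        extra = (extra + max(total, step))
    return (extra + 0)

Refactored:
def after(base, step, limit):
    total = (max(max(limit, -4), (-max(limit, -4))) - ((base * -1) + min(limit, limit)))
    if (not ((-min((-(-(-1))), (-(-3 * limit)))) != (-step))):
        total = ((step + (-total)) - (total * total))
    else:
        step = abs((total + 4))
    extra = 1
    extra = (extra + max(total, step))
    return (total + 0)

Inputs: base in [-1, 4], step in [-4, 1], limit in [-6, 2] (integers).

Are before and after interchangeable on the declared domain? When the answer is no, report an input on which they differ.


Run the pair on base=-1, step=-4, limit=-6.
before: total=9, then (max((-(-1)), (-3 * limit)) == (-step)) is false, then step=13, then extra=1, then (idx=2), then extra=14, then returns 14
after: total=9, then (not ((-min((-(-(-1))), (-(-3 * limit)))) != (-step))) is false, then step=13, then extra=1, then extra=14, then returns 9
14 and 9 differ, so these are not the same function on this domain.
verdict: not equivalent; witness: base=-1, step=-4, limit=-6


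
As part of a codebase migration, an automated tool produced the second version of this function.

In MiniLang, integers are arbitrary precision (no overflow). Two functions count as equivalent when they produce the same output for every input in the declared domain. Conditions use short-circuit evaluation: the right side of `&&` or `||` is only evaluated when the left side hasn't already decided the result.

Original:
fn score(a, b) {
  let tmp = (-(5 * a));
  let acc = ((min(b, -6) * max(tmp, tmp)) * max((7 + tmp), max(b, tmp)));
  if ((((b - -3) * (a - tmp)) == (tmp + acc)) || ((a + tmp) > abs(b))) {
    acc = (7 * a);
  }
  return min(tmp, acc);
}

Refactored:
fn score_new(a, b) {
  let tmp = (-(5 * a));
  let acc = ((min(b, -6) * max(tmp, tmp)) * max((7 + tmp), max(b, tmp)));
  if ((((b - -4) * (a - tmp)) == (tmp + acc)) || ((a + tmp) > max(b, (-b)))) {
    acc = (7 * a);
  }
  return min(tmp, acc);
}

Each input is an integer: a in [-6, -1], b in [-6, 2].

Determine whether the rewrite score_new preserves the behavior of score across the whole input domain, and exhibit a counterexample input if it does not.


Equivalent. The suspicious edit (`-3` became `-4`) never changes the result for any input inside the declared domain.
Checked all 54 inputs in the declared domain: the outputs agree on every one.
As a probe, take a=-1, b=1: score runs tmp=5, then acc=-360, then ((((b - -3) * (a - tmp)) == (tmp + acc)) || ((a + tmp) > abs(b))) is true, then acc=-7, then returns -7; score_new runs tmp=5, then acc=-360, then ((((b - -4) * (a - tmp)) == (tmp + acc)) || ((a + tmp) > max(b, (-b)))) is true, then acc=-7, then returns -7; both end at -7.
verdict: equivalent


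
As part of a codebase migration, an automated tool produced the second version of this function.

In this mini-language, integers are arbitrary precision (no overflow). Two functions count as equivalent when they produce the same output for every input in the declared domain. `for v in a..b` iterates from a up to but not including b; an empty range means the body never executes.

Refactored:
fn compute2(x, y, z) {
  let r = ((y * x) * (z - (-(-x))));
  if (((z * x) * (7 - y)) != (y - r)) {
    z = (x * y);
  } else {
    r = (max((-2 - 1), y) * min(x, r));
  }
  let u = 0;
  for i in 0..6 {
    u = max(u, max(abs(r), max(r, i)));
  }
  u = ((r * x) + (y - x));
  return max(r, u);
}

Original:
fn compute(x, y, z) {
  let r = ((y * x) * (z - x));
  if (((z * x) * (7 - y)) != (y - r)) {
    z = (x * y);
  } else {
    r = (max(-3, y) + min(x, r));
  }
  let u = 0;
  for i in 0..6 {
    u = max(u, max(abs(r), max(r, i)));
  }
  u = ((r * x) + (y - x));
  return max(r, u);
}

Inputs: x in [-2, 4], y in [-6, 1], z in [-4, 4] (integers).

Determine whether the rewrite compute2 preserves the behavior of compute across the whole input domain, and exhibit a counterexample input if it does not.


Run the pair on x=-2, y=0, z=0.
compute: r = 0; (((z * x) * (7 - y)) != (y - r)) -> false; r = -2; u = 0; [i=0]; u = 2; [i=1]; u = 2; [i=2]; u = 2; [i=3]; u = 3; [i=4]; u = 4; [i=5]; u = 5; u = 6; return 6
compute2: r = 0; (((z * x) * (7 - y)) != (y - r)) -> false; r = 0; u = 0; [i=0]; u = 0; [i=1]; u = 1; [i=2]; u = 2; [i=3]; u = 3; [i=4]; u = 4; [i=5]; u = 5; u = 2; return 2
6 against 2: the behavior changed.
verdict: not equivalent; witness: x=-2, y=0, z=0


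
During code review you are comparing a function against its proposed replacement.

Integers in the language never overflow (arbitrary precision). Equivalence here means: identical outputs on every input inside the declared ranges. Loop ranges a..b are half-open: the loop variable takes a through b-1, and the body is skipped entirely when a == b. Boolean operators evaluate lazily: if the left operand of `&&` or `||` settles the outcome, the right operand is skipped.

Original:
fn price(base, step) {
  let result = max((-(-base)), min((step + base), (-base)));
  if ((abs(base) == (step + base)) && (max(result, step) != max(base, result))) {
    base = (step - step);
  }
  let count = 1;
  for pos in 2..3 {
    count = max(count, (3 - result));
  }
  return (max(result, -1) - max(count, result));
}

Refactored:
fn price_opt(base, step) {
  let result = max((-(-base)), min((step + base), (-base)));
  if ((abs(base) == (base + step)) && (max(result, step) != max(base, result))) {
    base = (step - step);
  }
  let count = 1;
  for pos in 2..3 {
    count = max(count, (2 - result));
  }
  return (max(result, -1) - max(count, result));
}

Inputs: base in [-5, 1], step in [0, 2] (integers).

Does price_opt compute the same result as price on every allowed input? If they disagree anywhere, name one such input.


Try base=-5, step=0.
price: result becomes -5; next ((abs(base) == (step + base)) && (max(result, step) != max(base, result))) evaluates to false; next count becomes 1; next at pos=2:; next count becomes 8; next final value -9
price_opt: result becomes -5; next ((abs(base) == (base + step)) && (max(result, step) != max(base, result))) evaluates to false; next count becomes 1; next at pos=2:; next count becomes 7; next final value -8
-9 != -8, so the rewrite changes behavior.
verdict: not equivalent; witness: base=-5, step=0


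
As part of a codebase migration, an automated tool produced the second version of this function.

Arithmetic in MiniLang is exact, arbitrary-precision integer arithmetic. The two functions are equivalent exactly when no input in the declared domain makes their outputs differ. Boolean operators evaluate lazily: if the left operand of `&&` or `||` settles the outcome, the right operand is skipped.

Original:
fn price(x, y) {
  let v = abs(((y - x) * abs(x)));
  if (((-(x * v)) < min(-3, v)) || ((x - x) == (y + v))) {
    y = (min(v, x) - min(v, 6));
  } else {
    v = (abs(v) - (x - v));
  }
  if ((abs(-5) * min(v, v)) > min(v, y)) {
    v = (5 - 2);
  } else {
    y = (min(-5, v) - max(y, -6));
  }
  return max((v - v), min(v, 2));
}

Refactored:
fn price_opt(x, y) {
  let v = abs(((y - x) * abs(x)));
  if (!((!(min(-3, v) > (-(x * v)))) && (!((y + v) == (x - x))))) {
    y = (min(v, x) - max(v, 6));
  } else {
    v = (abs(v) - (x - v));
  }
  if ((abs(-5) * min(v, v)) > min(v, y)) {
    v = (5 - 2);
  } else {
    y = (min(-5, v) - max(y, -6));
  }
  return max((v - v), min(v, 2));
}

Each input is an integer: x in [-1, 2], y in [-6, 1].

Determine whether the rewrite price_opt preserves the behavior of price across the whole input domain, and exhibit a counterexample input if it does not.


Not equivalent: x=0, y=0 separates them (0 vs 2).
price: v becomes 0; next (((-(x * v)) < min(-3, v)) || ((x - x) == (y + v))) evaluates to true; next y becomes 0; next ((abs(-5) * min(v, v)) > min(v, y)) evaluates to false; next y becomes -5; next final value 0
price_opt: v becomes 0; next (!((!(min(-3, v) > (-(x * v)))) && (!((y + v) == (x - x))))) evaluates to true; next y becomes -6; next ((abs(-5) * min(v, v)) > min(v, y)) evaluates to true; next v becomes 3; next final value 2
verdict: not equivalent; witness: x=0, y=0


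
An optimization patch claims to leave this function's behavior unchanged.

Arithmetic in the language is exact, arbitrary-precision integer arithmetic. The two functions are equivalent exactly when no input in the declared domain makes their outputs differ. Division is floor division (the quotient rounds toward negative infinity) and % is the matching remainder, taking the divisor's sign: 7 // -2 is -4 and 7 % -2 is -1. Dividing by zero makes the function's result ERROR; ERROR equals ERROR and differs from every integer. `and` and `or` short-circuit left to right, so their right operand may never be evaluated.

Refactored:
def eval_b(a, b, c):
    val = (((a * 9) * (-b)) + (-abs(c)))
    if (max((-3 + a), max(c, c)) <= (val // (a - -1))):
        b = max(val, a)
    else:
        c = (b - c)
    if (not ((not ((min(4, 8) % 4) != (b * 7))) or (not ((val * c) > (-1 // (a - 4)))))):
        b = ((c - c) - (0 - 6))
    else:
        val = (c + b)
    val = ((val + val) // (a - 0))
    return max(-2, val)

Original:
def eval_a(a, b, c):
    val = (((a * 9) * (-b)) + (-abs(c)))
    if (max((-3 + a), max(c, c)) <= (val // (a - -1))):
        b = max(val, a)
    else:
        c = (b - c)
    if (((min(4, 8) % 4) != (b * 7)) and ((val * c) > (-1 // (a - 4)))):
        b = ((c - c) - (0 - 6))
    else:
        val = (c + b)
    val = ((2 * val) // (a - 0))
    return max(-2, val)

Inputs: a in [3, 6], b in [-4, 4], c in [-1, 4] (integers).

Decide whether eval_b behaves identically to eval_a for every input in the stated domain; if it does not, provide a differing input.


This is a faithful refactor — boolean connective usage differs; constant usage differs; arithmetic usage differs, but the computed results match everywhere.
Spot check at a=6, b=-3, c=-1 — eval_a: val = 161; (max((-3 + a), max(c, c)) <= (val // (a - -1))) -> true; b = 161; (((min(4, 8) % 4) != (b * 7)) and ((val * c) > (-1 // (a - 4)))) -> false; val = 160; val = 53; return 53. eval_b: val = 161; (max((-3 + a), max(c, c)) <= (val // (a - -1))) -> true; b = 161; (not ((not ((min(4, 8) % 4) != (b * 7))) or (not ((val * c) > (-1 // (a - 4)))))) -> false; val = 160; val = 53; return 53. Both give 53.
Every one of the 216 inputs gives matching results.
verdict: equivalent


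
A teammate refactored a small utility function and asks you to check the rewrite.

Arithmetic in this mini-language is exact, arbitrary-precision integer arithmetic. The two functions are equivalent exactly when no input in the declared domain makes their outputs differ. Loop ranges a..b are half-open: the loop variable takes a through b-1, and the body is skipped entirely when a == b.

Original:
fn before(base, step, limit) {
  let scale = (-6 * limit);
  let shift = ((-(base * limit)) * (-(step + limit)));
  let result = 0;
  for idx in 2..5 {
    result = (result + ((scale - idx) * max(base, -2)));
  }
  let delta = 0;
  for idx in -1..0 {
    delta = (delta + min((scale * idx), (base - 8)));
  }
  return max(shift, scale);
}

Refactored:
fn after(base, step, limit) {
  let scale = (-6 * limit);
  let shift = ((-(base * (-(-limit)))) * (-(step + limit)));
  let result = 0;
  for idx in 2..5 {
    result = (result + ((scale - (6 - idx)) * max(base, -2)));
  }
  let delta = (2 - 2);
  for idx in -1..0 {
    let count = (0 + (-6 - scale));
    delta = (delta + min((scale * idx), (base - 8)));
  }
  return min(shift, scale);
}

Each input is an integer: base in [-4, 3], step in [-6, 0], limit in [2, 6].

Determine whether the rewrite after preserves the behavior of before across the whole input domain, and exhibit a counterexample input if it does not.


Input base=-4, step=-6, limit=2: 32 from before versus -12 from after.
verdict: not equivalent; witness: base=-4, step=-6, limit=2


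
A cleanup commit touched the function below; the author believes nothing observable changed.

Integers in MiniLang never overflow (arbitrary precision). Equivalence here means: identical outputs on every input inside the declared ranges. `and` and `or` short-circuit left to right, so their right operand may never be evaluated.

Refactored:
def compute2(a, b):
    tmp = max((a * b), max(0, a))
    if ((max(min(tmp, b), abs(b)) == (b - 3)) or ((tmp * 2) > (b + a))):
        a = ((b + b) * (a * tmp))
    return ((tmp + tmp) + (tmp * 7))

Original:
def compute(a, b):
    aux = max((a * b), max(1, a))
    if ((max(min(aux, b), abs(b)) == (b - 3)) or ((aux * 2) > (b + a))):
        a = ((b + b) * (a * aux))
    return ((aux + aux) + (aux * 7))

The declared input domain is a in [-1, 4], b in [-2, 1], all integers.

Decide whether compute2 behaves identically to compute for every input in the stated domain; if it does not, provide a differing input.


These are not equivalent — on a=-1, b=0 the outputs split (9 vs 0).
compute: aux := 1 | ((max(min(aux, b), abs(b)) == (b - 3)) or ((aux * 2) > (b + a))): true | a := 0 | result 9
compute2: tmp := 0 | ((max(min(tmp, b), abs(b)) == (b - 3)) or ((tmp * 2) > (b + a))): true | a := 0 | result 0
verdict: not equivalent; witness: a=-1, b=0


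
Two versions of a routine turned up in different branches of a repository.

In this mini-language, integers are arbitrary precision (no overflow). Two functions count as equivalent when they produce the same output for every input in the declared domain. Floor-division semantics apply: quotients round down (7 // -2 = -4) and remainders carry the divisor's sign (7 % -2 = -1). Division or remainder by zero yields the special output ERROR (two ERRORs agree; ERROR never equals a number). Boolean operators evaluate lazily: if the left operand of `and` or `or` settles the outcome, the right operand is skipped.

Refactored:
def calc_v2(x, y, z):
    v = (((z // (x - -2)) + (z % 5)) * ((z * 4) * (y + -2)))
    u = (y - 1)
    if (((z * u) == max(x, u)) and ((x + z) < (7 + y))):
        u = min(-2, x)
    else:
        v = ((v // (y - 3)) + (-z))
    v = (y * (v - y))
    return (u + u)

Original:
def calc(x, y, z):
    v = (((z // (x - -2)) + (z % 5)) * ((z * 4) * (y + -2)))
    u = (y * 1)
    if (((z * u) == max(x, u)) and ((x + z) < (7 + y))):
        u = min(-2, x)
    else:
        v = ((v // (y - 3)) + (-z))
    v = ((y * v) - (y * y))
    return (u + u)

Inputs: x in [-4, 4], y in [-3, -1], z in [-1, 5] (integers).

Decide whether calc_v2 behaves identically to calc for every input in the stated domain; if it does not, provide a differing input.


Evaluate both at x=-4, y=-3, z=-1.
calc: v := 80 | u := -3 | (((z * u) == max(x, u)) and ((x + z) < (7 + y))): false | v := -13 | v := 30 | result -6
calc_v2: v := 80 | u := -4 | (((z * u) == max(x, u)) and ((x + z) < (7 + y))): false | v := -13 | v := 30 | result -8
-6 vs -8 — the two versions disagree here.
verdict: not equivalent; witness: x=-4, y=-3, z=-1
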